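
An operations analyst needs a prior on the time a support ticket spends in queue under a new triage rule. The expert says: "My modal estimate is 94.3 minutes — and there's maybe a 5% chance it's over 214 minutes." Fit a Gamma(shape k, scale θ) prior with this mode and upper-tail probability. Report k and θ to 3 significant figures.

Gamma(k,θ) with k>1 has mode (k−1)θ, so θ = 94.3/(k−1).
Need P(X < 214) = 0.95 with θ tied to k this way. Start at k = 2, θ = 94.3: P(X<214) ≈ 0.662.
Too low — raise k to concentrate. Iterating converges to k ≈ 5.09.
Then θ = 94.3/(5.09−1) ≈ 23.1.

k ≈ 5.09, θ ≈ 23.1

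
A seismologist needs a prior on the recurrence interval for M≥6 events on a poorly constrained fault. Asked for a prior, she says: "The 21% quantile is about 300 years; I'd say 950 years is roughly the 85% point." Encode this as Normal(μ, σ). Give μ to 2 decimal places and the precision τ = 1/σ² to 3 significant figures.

μ = 584.44, τ = 8.04e-06

The p-quantile of Normal(μ,σ) is μ + z_p·σ, with z_{0.21} = -0.8064 and z_{0.85} = 1.036.
Eliminate σ: μ = (z₂·x₁ − z₁·x₂)/(z₂ − z₁) = (1.036·300 − (-0.8064)·950)/1.843 = 584.44.
Then σ = (x₂ − x₁)/(z₂ − z₁) = (950 − 300)/1.843 = 352.71.
Precision τ = 1/σ² = 1/352.7² = 8.04e-06.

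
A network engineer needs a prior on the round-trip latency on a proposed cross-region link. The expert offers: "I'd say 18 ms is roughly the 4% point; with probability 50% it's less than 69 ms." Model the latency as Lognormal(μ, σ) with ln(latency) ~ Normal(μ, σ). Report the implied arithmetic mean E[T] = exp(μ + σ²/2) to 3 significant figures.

E[T] ≈ 92.6 ms

If T ~ Lognormal(μ,σ) then ln T ~ Normal(μ,σ), so the p-quantile of ln T is μ + z_p·σ.
ln(18) = 2.89 and ln(69) = 4.234; z_{0.04} = -1.751, z_{0.5} = 0.
σ = (4.234 − 2.89)/(0 − (-1.751)) = 0.768.
μ = 2.89 − (-1.751)·0.768 = 4.234.
E[T] = exp(μ + σ²/2) = exp(4.234 + 0.2946) = 92.6 ms.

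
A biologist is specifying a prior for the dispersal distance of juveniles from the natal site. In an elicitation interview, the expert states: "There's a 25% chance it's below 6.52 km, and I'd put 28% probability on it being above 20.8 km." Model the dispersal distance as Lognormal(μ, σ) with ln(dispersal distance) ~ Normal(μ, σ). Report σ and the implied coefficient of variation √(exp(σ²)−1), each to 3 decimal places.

σ ≈ 0.923, CV ≈ 1.159

If T ~ Lognormal(μ,σ) then ln T ~ Normal(μ,σ), so the p-quantile of ln T is μ + z_p·σ.
ln(6.52) = 1.875 and ln(20.8) = 3.035; z_{0.25} = -0.6745, z_{0.72} = 0.5828.
σ = (3.035 − 1.875)/(0.5828 − (-0.6745)) = 0.923.
μ = 1.875 − (-0.6745)·0.923 = 2.497.
CV = √(exp(σ²)−1) = √(exp(0.8513)−1) = 1.159.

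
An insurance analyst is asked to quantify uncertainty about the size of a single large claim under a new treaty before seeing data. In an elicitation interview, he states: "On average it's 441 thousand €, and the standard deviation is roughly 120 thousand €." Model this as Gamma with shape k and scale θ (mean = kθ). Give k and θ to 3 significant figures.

k ≈ 13.5, θ ≈ 32.7

For Gamma(k, scale θ): mean = kθ, variance = kθ², so CV = 1/√k.
CV = SD/mean = 120/441 = 0.2721, hence k = 1/CV² = 13.5.
Then θ = mean/k = 441/13.5 = 32.7.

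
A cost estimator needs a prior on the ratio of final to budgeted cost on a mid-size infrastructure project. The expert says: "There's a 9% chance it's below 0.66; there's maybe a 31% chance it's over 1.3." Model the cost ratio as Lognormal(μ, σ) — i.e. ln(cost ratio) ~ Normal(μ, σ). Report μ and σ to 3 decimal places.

If T ~ Lognormal(μ,σ) then ln T ~ Normal(μ,σ), so the p-quantile of ln T is μ + z_p·σ.
ln(0.66) = -0.4155 and ln(1.3) = 0.2624; z_{0.09} = -1.341, z_{0.69} = 0.4959.
σ = (0.2624 − -0.4155)/(0.4959 − (-1.341)) = 0.369.
μ = -0.4155 − (-1.341)·0.369 = 0.079.

μ ≈ 0.079, σ ≈ 0.369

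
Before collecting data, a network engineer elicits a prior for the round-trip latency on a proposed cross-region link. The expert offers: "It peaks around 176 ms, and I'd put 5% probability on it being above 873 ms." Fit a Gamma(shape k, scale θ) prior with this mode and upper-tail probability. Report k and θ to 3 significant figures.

k ≈ 1.94, θ ≈ 188

Gamma(k,θ) with k>1 has mode (k−1)θ, so θ = 176/(k−1).
Need P(X < 873) = 0.95 with θ tied to k this way. Start at k = 2, θ = 176: P(X<873) ≈ 0.958.
Too high — lower k to spread out. Iterating converges to k ≈ 1.94.
Then θ = 176/(1.94−1) ≈ 188.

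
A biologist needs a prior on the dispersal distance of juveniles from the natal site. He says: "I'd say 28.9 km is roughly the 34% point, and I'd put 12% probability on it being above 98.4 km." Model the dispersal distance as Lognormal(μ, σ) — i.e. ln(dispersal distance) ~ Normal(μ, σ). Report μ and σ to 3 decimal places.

If T ~ Lognormal(μ,σ) then ln T ~ Normal(μ,σ), so the p-quantile of ln T is μ + z_p·σ.
ln(28.9) = 3.364 and ln(98.4) = 4.589; z_{0.34} = -0.4125, z_{0.88} = 1.175.
σ = (4.589 − 3.364)/(1.175 − (-0.4125)) = 0.772.
μ = 3.364 − (-0.4125)·0.772 = 3.682.

μ ≈ 3.682, σ ≈ 0.772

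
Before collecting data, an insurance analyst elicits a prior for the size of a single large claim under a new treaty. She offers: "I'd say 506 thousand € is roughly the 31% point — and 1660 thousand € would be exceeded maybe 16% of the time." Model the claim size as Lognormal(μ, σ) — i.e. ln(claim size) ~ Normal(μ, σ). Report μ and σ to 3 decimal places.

If T ~ Lognormal(μ,σ) then ln T ~ Normal(μ,σ), so the p-quantile of ln T is μ + z_p·σ.
ln(506) = 6.227 and ln(1660) = 7.415; z_{0.31} = -0.4959, z_{0.84} = 0.9945.
σ = (7.415 − 6.227)/(0.9945 − (-0.4959)) = 0.797.
μ = 6.227 − (-0.4959)·0.797 = 6.622.

μ ≈ 6.622, σ ≈ 0.797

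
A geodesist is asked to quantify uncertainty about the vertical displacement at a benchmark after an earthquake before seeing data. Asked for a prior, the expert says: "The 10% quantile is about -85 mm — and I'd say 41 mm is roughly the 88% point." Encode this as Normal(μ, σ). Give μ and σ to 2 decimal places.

The p-quantile of Normal(μ,σ) is μ + z_p·σ, with z_{0.1} = -1.282 and z_{0.88} = 1.175.
Eliminate σ: μ = (z₂·x₁ − z₁·x₂)/(z₂ − z₁) = (1.175·-85 − (-1.282)·41)/2.457 = -19.27.
Then σ = (x₂ − x₁)/(z₂ − z₁) = (41 − -85)/2.457 = 51.29.

μ = -19.27, σ = 51.29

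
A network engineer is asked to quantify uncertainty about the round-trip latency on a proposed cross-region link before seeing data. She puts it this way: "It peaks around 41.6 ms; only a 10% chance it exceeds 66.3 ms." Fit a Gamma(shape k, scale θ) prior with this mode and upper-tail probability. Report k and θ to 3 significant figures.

k ≈ 9.64, θ ≈ 4.81

Gamma(k,θ) with k>1 has mode (k−1)θ, so θ = 41.6/(k−1).
Need P(X < 66.3) = 0.9 with θ tied to k this way. Start at k = 2, θ = 41.6: P(X<66.3) ≈ 0.473.
Too low — raise k to concentrate. Iterating converges to k ≈ 9.64.
Then θ = 41.6/(9.64−1) ≈ 4.81.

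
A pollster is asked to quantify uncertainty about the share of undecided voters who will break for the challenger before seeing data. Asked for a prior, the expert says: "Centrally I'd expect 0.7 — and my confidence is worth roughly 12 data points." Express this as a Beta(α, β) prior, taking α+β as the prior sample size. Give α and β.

Under the effective-sample-size interpretation, Beta(α, β) has prior mean α/(α+β) and prior sample size α+β.
So α+β = 12 and α/(α+β) = 0.7, giving α = 0.7·12 = 8.4 and β = 12 − 8.4 = 3.6.

α = 8.4, β = 3.6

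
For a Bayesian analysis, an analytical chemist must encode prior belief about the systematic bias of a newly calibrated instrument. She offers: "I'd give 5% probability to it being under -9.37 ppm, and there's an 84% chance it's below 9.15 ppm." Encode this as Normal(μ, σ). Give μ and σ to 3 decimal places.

For Normal(μ,σ), the p-quantile is μ + z_p·σ. Here z_{0.05} = -1.645, z_{0.84} = 0.9945.
So -9.37 = μ − 1.645σ and 9.15 = μ + 0.9945σ.
Subtracting: σ = (9.15 − -9.37)/(0.9945 − (-1.645)) = 7.017.
Then μ = -9.37 − (-1.645)·7.017 = 2.172.

μ = 2.172, σ = 7.017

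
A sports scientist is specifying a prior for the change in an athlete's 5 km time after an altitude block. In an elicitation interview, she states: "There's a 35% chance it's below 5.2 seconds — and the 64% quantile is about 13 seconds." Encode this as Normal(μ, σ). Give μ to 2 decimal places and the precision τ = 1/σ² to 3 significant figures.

For Normal(μ,σ), the p-quantile is μ + z_p·σ. Here z_{0.35} = -0.3853, z_{0.64} = 0.3585.
So 5.2 = μ − 0.3853σ and 13 = μ + 0.3585σ.
Subtracting: σ = (13 − 5.2)/(0.3585 − (-0.3853)) = 10.49.
Then μ = 5.2 − (-0.3853)·10.49 = 9.24.
Precision τ = 1/σ² = 1/10.49² = 0.00909.

μ = 9.24, τ = 0.00909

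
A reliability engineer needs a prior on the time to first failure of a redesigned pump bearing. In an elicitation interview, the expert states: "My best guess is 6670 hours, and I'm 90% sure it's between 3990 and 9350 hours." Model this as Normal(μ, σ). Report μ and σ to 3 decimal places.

A symmetric 90% interval runs μ ± z·σ with z = 1.645.
Half-width = 2680, so σ = 2680/1.645 = 1629.324.
μ is the stated best guess, 6670.000.

μ = 6670.000, σ = 1629.324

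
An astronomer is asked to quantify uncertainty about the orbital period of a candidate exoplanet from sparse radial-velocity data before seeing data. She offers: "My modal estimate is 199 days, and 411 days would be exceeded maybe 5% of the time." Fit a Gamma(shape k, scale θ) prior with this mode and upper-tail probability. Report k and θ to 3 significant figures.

Gamma(k,θ) with k>1 has mode (k−1)θ, so θ = 199/(k−1).
Need P(X < 411) = 0.95 with θ tied to k this way. Start at k = 2, θ = 199: P(X<411) ≈ 0.611.
Too low — raise k to concentrate. Iterating converges to k ≈ 6.26.
Then θ = 199/(6.26−1) ≈ 37.9.

k ≈ 6.26, θ ≈ 37.9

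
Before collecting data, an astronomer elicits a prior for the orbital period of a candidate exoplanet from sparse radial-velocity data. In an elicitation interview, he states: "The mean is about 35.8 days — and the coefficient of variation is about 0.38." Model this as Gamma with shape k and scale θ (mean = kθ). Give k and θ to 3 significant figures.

k ≈ 6.93, θ ≈ 5.17

For Gamma(k, scale θ): mean = kθ, variance = kθ², so CV = 1/√k.
CV = 0.38, hence k = 1/CV² = 6.93.
Then θ = mean/k = 35.8/6.93 = 5.17.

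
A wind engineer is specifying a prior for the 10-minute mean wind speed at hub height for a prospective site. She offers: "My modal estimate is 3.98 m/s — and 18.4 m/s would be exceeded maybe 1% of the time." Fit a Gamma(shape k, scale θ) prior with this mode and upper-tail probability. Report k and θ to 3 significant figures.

Gamma(k,θ) with k>1 has mode (k−1)θ, so θ = 3.98/(k−1).
Need P(X < 18.4) = 0.99 with θ tied to k this way. Start at k = 2, θ = 3.98: P(X<18.4) ≈ 0.945.
Too low — raise k to concentrate. Iterating converges to k ≈ 2.71.
Then θ = 3.98/(2.71−1) ≈ 2.33.

k ≈ 2.71, θ ≈ 2.33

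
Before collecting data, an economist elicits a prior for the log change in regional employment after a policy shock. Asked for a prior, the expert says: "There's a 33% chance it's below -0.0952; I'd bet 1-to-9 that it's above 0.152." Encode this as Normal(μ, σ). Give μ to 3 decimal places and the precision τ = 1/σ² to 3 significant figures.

The p-quantile of Normal(μ,σ) is μ + z_p·σ, with z_{0.33} = -0.4399 and z_{0.9} = 1.282.
Eliminate σ: μ = (z₂·x₁ − z₁·x₂)/(z₂ − z₁) = (1.282·-0.0952 − (-0.4399)·0.152)/1.721 = -0.032.
Then σ = (x₂ − x₁)/(z₂ − z₁) = (0.152 − -0.0952)/1.721 = 0.144.
Precision τ = 1/σ² = 1/0.1436² = 48.5.

μ = -0.032, τ = 48.5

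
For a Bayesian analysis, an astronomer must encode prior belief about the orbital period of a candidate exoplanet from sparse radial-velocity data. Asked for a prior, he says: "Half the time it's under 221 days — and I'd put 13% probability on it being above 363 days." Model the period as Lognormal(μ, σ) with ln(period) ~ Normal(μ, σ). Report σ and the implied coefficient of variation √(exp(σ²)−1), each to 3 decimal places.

σ ≈ 0.441, CV ≈ 0.463

If T ~ Lognormal(μ,σ) then ln T ~ Normal(μ,σ), so the p-quantile of ln T is μ + z_p·σ.
ln(221) = 5.398 and ln(363) = 5.894; z_{0.5} = 0, z_{0.87} = 1.126.
σ = (5.894 − 5.398)/(1.126 − (0)) = 0.441.
μ = 5.398 − (0)·0.441 = 5.398.
CV = √(exp(σ²)−1) = √(exp(0.1941)−1) = 0.463.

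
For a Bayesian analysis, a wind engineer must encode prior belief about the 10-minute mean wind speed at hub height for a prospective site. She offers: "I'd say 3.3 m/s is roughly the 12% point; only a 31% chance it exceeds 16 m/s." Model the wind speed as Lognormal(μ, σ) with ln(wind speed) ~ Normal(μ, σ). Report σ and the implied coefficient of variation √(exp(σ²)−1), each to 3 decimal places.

If T ~ Lognormal(μ,σ) then ln T ~ Normal(μ,σ), so the p-quantile of ln T is μ + z_p·σ.
ln(3.3) = 1.194 and ln(16) = 2.773; z_{0.12} = -1.175, z_{0.69} = 0.4959.
σ = (2.773 − 1.194)/(0.4959 − (-1.175)) = 0.945.
μ = 1.194 − (-1.175)·0.945 = 2.304.
CV = √(exp(σ²)−1) = √(exp(0.8927)−1) = 1.201.

σ ≈ 0.945, CV ≈ 1.201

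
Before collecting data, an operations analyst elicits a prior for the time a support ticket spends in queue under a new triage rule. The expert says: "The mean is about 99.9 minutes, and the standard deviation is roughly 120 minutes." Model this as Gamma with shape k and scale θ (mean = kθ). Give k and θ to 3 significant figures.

For Gamma(k, scale θ): mean = kθ, variance = kθ², so CV = 1/√k.
CV = SD/mean = 120/99.9 = 1.201, hence k = 1/CV² = 0.693.
Then θ = mean/k = 99.9/0.693 = 144.

k ≈ 0.693, θ ≈ 144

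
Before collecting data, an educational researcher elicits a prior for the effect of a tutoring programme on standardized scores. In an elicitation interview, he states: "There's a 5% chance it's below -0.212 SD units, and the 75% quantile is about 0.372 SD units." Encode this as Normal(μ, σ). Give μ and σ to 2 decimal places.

For Normal(μ,σ), the p-quantile is μ + z_p·σ. Here z_{0.05} = -1.645, z_{0.75} = 0.6745.
So -0.212 = μ − 1.645σ and 0.372 = μ + 0.6745σ.
Subtracting: σ = (0.372 − -0.212)/(0.6745 − (-1.645)) = 0.25.
Then μ = -0.212 − (-1.645)·0.25 = 0.20.

μ = 0.20, σ = 0.25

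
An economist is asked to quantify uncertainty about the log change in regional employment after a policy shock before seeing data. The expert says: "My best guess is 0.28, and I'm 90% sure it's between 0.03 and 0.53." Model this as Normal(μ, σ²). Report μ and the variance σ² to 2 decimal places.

μ = 0.28, σ² = 0.02

A symmetric 90% interval runs μ ± z·σ with z = 1.645.
Half-width = 0.25, so σ = 0.25/1.645 = 0.152 and σ² = 0.02.
μ is the stated best guess, 0.28.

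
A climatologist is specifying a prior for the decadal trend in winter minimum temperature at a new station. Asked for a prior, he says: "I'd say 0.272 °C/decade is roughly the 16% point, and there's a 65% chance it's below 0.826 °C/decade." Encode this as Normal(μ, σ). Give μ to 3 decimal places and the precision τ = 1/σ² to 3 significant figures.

For Normal(μ,σ), the p-quantile is μ + z_p·σ. Here z_{0.16} = -0.9945, z_{0.65} = 0.3853.
So 0.272 = μ − 0.9945σ and 0.826 = μ + 0.3853σ.
Subtracting: σ = (0.826 − 0.272)/(0.3853 − (-0.9945)) = 0.402.
Then μ = 0.272 − (-0.9945)·0.402 = 0.671.
Precision τ = 1/σ² = 1/0.4015² = 6.2.

μ = 0.671, τ = 6.2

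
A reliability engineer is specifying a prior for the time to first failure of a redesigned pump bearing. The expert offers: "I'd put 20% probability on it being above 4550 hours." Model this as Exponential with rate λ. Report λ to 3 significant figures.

P(T > 4550.0) = e^(−λ·4550.0) = 0.2, so λ = −ln(0.2)/4550.0 = 0.000354.

λ ≈ 0.000354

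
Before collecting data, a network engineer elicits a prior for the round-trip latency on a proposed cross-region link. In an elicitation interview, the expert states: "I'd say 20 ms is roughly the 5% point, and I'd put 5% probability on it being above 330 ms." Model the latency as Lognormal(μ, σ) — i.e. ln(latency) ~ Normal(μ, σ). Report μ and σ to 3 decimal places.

If T ~ Lognormal(μ,σ) then ln T ~ Normal(μ,σ), so the p-quantile of ln T is μ + z_p·σ.
ln(20) = 2.996 and ln(330) = 5.799; z_{0.05} = -1.645, z_{0.95} = 1.645.
σ = (5.799 − 2.996)/(1.645 − (-1.645)) = 0.852.
μ = 2.996 − (-1.645)·0.852 = 4.397.

μ ≈ 4.397, σ ≈ 0.852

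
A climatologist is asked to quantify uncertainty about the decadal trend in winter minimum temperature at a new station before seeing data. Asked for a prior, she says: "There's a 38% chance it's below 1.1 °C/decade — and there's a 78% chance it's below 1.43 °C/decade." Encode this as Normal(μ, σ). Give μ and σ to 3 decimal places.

μ = 1.194, σ = 0.306

For Normal(μ,σ), the p-quantile is μ + z_p·σ. Here z_{0.38} = -0.3055, z_{0.78} = 0.7722.
So 1.1 = μ − 0.3055σ and 1.43 = μ + 0.7722σ.
Subtracting: σ = (1.43 − 1.1)/(0.7722 − (-0.3055)) = 0.306.
Then μ = 1.1 − (-0.3055)·0.306 = 1.194.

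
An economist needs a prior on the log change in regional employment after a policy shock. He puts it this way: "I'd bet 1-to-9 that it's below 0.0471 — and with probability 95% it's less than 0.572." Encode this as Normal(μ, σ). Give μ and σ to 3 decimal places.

The p-quantile of Normal(μ,σ) is μ + z_p·σ, with z_{0.1} = -1.282 and z_{0.95} = 1.645.
Eliminate σ: μ = (z₂·x₁ − z₁·x₂)/(z₂ − z₁) = (1.645·0.0471 − (-1.282)·0.572)/2.926 = 0.277.
Then σ = (x₂ − x₁)/(z₂ − z₁) = (0.572 − 0.0471)/2.926 = 0.179.

μ = 0.277, σ = 0.179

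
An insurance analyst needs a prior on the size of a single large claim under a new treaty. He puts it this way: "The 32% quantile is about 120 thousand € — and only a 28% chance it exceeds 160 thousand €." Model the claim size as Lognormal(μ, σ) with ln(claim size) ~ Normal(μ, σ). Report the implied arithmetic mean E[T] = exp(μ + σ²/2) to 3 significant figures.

E[T] ≈ 142 thousand €

If T ~ Lognormal(μ,σ) then ln T ~ Normal(μ,σ), so the p-quantile of ln T is μ + z_p·σ.
ln(120) = 4.787 and ln(160) = 5.075; z_{0.32} = -0.4677, z_{0.72} = 0.5828.
σ = (5.075 − 4.787)/(0.5828 − (-0.4677)) = 0.274.
μ = 4.787 − (-0.4677)·0.274 = 4.916.
E[T] = exp(μ + σ²/2) = exp(4.916 + 0.0375) = 142 thousand €.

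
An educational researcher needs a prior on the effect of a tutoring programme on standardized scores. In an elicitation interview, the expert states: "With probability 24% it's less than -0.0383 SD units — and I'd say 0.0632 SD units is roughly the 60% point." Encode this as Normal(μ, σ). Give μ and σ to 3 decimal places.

μ = 0.036, σ = 0.106

The p-quantile of Normal(μ,σ) is μ + z_p·σ, with z_{0.24} = -0.7063 and z_{0.6} = 0.2533.
Eliminate σ: μ = (z₂·x₁ − z₁·x₂)/(z₂ − z₁) = (0.2533·-0.0383 − (-0.7063)·0.0632)/0.9596 = 0.036.
Then σ = (x₂ − x₁)/(z₂ − z₁) = (0.0632 − -0.0383)/0.9596 = 0.106.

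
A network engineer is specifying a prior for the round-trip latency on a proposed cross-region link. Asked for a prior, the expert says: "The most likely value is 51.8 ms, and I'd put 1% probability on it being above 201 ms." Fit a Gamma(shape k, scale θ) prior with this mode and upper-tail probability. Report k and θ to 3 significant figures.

Gamma(k,θ) with k>1 has mode (k−1)θ, so θ = 51.8/(k−1).
Need P(X < 201) = 0.99 with θ tied to k this way. Start at k = 2, θ = 51.8: P(X<201) ≈ 0.899.
Too low — raise k to concentrate. Iterating converges to k ≈ 3.29.
Then θ = 51.8/(3.29−1) ≈ 22.6.

k ≈ 3.29, θ ≈ 22.6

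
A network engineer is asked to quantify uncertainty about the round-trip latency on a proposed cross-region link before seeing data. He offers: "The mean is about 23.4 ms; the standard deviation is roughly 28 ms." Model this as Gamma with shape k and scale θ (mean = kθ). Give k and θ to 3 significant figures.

For Gamma(k, scale θ): mean = kθ, variance = kθ², so CV = 1/√k.
CV = SD/mean = 28/23.4 = 1.197, hence k = 1/CV² = 0.698.
Then θ = mean/k = 23.4/0.698 = 33.5.

k ≈ 0.698, θ ≈ 33.5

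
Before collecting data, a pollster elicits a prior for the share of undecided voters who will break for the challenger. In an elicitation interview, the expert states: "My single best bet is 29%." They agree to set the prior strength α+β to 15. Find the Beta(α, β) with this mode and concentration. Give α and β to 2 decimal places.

For α,β > 1 the Beta mode is (α−1)/(α+β−2). With α+β = 15, the mode is (α−1)/13.
Set (α−1)/13 = 0.29 → α = 1 + 0.29·13 = 4.77.
β = 15 − α = 10.23.

α = 4.77, β = 10.23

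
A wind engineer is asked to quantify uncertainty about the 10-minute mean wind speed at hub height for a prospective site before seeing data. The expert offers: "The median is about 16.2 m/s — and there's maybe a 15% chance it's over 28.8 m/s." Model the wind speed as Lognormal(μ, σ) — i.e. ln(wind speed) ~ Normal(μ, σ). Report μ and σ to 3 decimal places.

μ ≈ 2.785, σ ≈ 0.555

If T ~ Lognormal(μ,σ) then ln T ~ Normal(μ,σ), so the p-quantile of ln T is μ + z_p·σ.
ln(16.2) = 2.785 and ln(28.8) = 3.36; z_{0.5} = 0, z_{0.85} = 1.036.
σ = (3.36 − 2.785)/(1.036 − (0)) = 0.555.
μ = 2.785 − (0)·0.555 = 2.785.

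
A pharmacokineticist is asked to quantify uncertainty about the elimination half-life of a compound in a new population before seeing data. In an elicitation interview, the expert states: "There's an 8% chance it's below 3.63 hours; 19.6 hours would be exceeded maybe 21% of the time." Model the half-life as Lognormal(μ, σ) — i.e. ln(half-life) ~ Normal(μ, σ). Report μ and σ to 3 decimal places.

If T ~ Lognormal(μ,σ) then ln T ~ Normal(μ,σ), so the p-quantile of ln T is μ + z_p·σ.
ln(3.63) = 1.289 and ln(19.6) = 2.976; z_{0.08} = -1.405, z_{0.79} = 0.8064.
σ = (2.976 − 1.289)/(0.8064 − (-1.405)) = 0.763.
μ = 1.289 − (-1.405)·0.763 = 2.361.

μ ≈ 2.361, σ ≈ 0.763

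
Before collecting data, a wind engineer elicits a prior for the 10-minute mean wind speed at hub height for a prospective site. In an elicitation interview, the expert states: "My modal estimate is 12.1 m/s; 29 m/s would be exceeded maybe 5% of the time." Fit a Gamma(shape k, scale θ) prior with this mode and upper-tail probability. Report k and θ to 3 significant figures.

k ≈ 4.57, θ ≈ 3.39

Gamma(k,θ) with k>1 has mode (k−1)θ, so θ = 12.1/(k−1).
Need P(X < 29) = 0.95 with θ tied to k this way. Start at k = 2, θ = 12.1: P(X<29) ≈ 0.691.
Too low — raise k to concentrate. Iterating converges to k ≈ 4.57.
Then θ = 12.1/(4.57−1) ≈ 3.39.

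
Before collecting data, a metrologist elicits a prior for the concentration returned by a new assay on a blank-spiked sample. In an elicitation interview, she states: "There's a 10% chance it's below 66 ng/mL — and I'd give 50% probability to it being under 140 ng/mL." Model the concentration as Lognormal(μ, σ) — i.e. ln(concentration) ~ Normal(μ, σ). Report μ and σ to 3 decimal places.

μ ≈ 4.942, σ ≈ 0.587

If T ~ Lognormal(μ,σ) then ln T ~ Normal(μ,σ), so the p-quantile of ln T is μ + z_p·σ.
ln(66) = 4.19 and ln(140) = 4.942; z_{0.1} = -1.282, z_{0.5} = 0.
σ = (4.942 − 4.19)/(0 − (-1.282)) = 0.587.
μ = 4.19 − (-1.282)·0.587 = 4.942.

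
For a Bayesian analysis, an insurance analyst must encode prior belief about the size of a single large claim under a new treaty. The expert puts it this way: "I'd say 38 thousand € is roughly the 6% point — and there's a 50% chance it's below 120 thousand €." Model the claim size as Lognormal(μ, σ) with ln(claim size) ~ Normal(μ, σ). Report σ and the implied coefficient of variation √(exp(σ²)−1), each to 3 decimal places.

σ ≈ 0.740, CV ≈ 0.853

If T ~ Lognormal(μ,σ) then ln T ~ Normal(μ,σ), so the p-quantile of ln T is μ + z_p·σ.
ln(38) = 3.638 and ln(120) = 4.787; z_{0.06} = -1.555, z_{0.5} = 0.
σ = (4.787 − 3.638)/(0 − (-1.555)) = 0.740.
μ = 3.638 − (-1.555)·0.740 = 4.787.
CV = √(exp(σ²)−1) = √(exp(0.5470)−1) = 0.853.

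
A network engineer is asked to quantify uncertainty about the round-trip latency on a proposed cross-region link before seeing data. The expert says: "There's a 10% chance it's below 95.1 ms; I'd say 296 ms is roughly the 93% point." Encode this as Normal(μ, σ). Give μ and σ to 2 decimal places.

μ = 188.47, σ = 72.86

The p-quantile of Normal(μ,σ) is μ + z_p·σ, with z_{0.1} = -1.282 and z_{0.93} = 1.476.
Eliminate σ: μ = (z₂·x₁ − z₁·x₂)/(z₂ − z₁) = (1.476·95.1 − (-1.282)·296)/2.757 = 188.47.
Then σ = (x₂ − x₁)/(z₂ − z₁) = (296 − 95.1)/2.757 = 72.86.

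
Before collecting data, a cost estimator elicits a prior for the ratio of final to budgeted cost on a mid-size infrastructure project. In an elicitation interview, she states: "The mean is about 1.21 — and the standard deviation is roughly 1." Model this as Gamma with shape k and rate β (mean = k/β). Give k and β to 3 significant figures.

k ≈ 1.46, β ≈ 1.21

For Gamma(k, rate β): mean = k/β, variance = k/β², so CV = 1/√k.
CV = SD/mean = 1/1.21 = 0.8264, hence k = 1/CV² = 1.46.
Then β = k/mean = 1.46/1.21 = 1.21.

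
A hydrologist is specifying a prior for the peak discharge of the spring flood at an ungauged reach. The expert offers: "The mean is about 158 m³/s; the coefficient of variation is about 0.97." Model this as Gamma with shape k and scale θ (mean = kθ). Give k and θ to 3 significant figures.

For Gamma(k, scale θ): mean = kθ, variance = kθ², so CV = 1/√k.
CV = 0.97, hence k = 1/CV² = 1.06.
Then θ = mean/k = 158/1.06 = 149.

k ≈ 1.06, θ ≈ 149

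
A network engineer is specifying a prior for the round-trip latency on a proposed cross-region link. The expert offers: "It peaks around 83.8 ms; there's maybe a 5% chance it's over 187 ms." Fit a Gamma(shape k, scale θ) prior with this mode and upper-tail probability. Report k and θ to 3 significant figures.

k ≈ 5.26, θ ≈ 19.6

Gamma(k,θ) with k>1 has mode (k−1)θ, so θ = 83.8/(k−1).
Need P(X < 187) = 0.95 with θ tied to k this way. Start at k = 2, θ = 83.8: P(X<187) ≈ 0.653.
Too low — raise k to concentrate. Iterating converges to k ≈ 5.26.
Then θ = 83.8/(5.26−1) ≈ 19.6.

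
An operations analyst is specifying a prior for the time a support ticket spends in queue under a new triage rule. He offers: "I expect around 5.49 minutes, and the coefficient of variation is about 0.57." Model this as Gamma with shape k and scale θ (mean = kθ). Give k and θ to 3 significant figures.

k ≈ 3.08, θ ≈ 1.78

For Gamma(k, scale θ): mean = kθ, variance = kθ², so CV = 1/√k.
CV = 0.57, hence k = 1/CV² = 3.08.
Then θ = mean/k = 5.49/3.08 = 1.78.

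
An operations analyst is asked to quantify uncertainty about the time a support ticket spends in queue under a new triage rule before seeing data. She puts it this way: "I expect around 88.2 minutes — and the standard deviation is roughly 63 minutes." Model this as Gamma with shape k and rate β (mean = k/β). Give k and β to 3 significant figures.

For Gamma(k, rate β): mean = k/β, variance = k/β², so CV = 1/√k.
CV = SD/mean = 63/88.2 = 0.7143, hence k = 1/CV² = 1.96.
Then β = k/mean = 1.96/88.2 = 0.0222.

k ≈ 1.96, β ≈ 0.0222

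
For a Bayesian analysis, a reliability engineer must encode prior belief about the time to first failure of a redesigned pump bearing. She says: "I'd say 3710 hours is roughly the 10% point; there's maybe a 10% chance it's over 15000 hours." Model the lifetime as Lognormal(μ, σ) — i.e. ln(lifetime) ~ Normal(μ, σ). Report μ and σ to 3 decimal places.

μ ≈ 8.917, σ ≈ 0.545

If T ~ Lognormal(μ,σ) then ln T ~ Normal(μ,σ), so the p-quantile of ln T is μ + z_p·σ.
ln(3710) = 8.219 and ln(15000) = 9.616; z_{0.1} = -1.282, z_{0.9} = 1.282.
σ = (9.616 − 8.219)/(1.282 − (-1.282)) = 0.545.
μ = 8.219 − (-1.282)·0.545 = 8.917.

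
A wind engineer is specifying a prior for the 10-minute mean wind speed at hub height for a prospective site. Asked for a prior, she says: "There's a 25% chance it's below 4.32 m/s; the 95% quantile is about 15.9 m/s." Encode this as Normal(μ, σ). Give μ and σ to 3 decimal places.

For Normal(μ,σ), the p-quantile is μ + z_p·σ. Here z_{0.25} = -0.6745, z_{0.95} = 1.645.
So 4.32 = μ − 0.6745σ and 15.9 = μ + 1.645σ.
Subtracting: σ = (15.9 − 4.32)/(1.645 − (-0.6745)) = 4.993.
Then μ = 4.32 − (-0.6745)·4.993 = 7.688.

μ = 7.688, σ = 4.993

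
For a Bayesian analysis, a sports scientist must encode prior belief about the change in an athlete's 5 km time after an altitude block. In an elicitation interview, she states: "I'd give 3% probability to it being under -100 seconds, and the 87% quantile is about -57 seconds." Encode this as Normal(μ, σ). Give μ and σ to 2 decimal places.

μ = -73.11, σ = 14.30

The p-quantile of Normal(μ,σ) is μ + z_p·σ, with z_{0.03} = -1.881 and z_{0.87} = 1.126.
Eliminate σ: μ = (z₂·x₁ − z₁·x₂)/(z₂ − z₁) = (1.126·-100 − (-1.881)·-57)/3.007 = -73.11.
Then σ = (x₂ − x₁)/(z₂ − z₁) = (-57 − -100)/3.007 = 14.30.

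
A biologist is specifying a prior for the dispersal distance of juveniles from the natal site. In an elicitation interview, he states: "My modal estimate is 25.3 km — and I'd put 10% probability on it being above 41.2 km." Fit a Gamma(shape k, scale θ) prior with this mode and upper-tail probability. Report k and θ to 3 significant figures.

k ≈ 8.92, θ ≈ 3.19

Gamma(k,θ) with k>1 has mode (k−1)θ, so θ = 25.3/(k−1).
Need P(X < 41.2) = 0.9 with θ tied to k this way. Start at k = 2, θ = 25.3: P(X<41.2) ≈ 0.484.
Too low — raise k to concentrate. Iterating converges to k ≈ 8.92.
Then θ = 25.3/(8.92−1) ≈ 3.19.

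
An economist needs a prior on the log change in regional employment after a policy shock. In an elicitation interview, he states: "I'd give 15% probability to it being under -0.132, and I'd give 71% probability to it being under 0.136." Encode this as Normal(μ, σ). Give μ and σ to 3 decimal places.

For Normal(μ,σ), the p-quantile is μ + z_p·σ. Here z_{0.15} = -1.036, z_{0.71} = 0.5534.
So -0.132 = μ − 1.036σ and 0.136 = μ + 0.5534σ.
Subtracting: σ = (0.136 − -0.132)/(0.5534 − (-1.036)) = 0.169.
Then μ = -0.132 − (-1.036)·0.169 = 0.043.

μ = 0.043, σ = 0.169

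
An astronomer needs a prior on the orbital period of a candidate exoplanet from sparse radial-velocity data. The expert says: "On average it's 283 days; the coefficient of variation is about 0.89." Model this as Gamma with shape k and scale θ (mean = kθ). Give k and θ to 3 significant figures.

For Gamma(k, scale θ): mean = kθ, variance = kθ², so CV = 1/√k.
CV = 0.89, hence k = 1/CV² = 1.26.
Then θ = mean/k = 283/1.26 = 224.

k ≈ 1.26, θ ≈ 224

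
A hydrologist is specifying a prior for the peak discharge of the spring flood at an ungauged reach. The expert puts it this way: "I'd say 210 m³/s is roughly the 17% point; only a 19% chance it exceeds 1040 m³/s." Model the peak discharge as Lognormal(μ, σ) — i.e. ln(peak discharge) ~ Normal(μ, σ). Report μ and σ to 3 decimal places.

If T ~ Lognormal(μ,σ) then ln T ~ Normal(μ,σ), so the p-quantile of ln T is μ + z_p·σ.
ln(210) = 5.347 and ln(1040) = 6.947; z_{0.17} = -0.9542, z_{0.81} = 0.8779.
σ = (6.947 − 5.347)/(0.8779 − (-0.9542)) = 0.873.
μ = 5.347 − (-0.9542)·0.873 = 6.180.

μ ≈ 6.180, σ ≈ 0.873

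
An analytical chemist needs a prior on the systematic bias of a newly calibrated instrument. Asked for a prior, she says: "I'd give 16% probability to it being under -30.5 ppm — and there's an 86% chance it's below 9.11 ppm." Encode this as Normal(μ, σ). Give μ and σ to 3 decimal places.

μ = -11.515, σ = 19.091

The p-quantile of Normal(μ,σ) is μ + z_p·σ, with z_{0.16} = -0.9945 and z_{0.86} = 1.08.
Eliminate σ: μ = (z₂·x₁ − z₁·x₂)/(z₂ − z₁) = (1.08·-30.5 − (-0.9945)·9.11)/2.075 = -11.515.
Then σ = (x₂ − x₁)/(z₂ − z₁) = (9.11 − -30.5)/2.075 = 19.091.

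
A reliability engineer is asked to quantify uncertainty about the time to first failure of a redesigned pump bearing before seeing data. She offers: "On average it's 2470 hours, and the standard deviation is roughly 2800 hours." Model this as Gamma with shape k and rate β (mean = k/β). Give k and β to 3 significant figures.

k ≈ 0.778, β ≈ 0.000315

For Gamma(k, rate β): mean = k/β, variance = k/β², so CV = 1/√k.
CV = SD/mean = 2800/2470 = 1.134, hence k = 1/CV² = 0.778.
Then β = k/mean = 0.778/2470 = 0.000315.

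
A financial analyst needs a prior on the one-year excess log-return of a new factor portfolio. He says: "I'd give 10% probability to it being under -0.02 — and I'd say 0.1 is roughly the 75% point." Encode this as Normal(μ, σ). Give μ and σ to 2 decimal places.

μ = 0.06, σ = 0.06

The p-quantile of Normal(μ,σ) is μ + z_p·σ, with z_{0.1} = -1.282 and z_{0.75} = 0.6745.
Eliminate σ: μ = (z₂·x₁ − z₁·x₂)/(z₂ − z₁) = (0.6745·-0.02 − (-1.282)·0.1)/1.956 = 0.06.
Then σ = (x₂ − x₁)/(z₂ − z₁) = (0.1 − -0.02)/1.956 = 0.06.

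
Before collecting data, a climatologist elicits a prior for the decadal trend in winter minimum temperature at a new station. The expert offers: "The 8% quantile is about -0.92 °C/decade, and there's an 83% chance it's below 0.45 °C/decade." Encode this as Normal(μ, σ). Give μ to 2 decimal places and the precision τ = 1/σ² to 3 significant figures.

μ = -0.10, τ = 2.97

The p-quantile of Normal(μ,σ) is μ + z_p·σ, with z_{0.08} = -1.405 and z_{0.83} = 0.9542.
Eliminate σ: μ = (z₂·x₁ − z₁·x₂)/(z₂ − z₁) = (0.9542·-0.92 − (-1.405)·0.45)/2.359 = -0.10.
Then σ = (x₂ − x₁)/(z₂ − z₁) = (0.45 − -0.92)/2.359 = 0.58.
Precision τ = 1/σ² = 1/0.5807² = 2.97.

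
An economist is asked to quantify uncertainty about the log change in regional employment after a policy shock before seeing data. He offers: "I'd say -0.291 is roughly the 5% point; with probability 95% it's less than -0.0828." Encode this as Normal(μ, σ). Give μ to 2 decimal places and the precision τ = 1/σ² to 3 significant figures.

The p-quantile of Normal(μ,σ) is μ + z_p·σ, with z_{0.05} = -1.645 and z_{0.95} = 1.645.
Eliminate σ: μ = (z₂·x₁ − z₁·x₂)/(z₂ − z₁) = (1.645·-0.291 − (-1.645)·-0.0828)/3.29 = -0.19.
Then σ = (x₂ − x₁)/(z₂ − z₁) = (-0.0828 − -0.291)/3.29 = 0.06.
Precision τ = 1/σ² = 1/0.06329² = 250.

μ = -0.19, τ = 250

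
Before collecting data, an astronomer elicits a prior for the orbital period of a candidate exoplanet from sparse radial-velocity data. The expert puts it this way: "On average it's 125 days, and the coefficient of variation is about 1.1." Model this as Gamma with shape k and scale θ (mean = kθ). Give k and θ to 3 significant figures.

k ≈ 0.826, θ ≈ 151

For Gamma(k, scale θ): mean = kθ, variance = kθ², so CV = 1/√k.
CV = 1.1, hence k = 1/CV² = 0.826.
Then θ = mean/k = 125/0.826 = 151.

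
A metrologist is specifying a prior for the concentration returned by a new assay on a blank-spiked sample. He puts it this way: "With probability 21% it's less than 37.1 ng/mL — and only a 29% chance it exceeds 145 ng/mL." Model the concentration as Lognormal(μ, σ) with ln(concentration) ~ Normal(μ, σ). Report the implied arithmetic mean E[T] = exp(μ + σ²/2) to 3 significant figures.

If T ~ Lognormal(μ,σ) then ln T ~ Normal(μ,σ), so the p-quantile of ln T is μ + z_p·σ.
ln(37.1) = 3.614 and ln(145) = 4.977; z_{0.21} = -0.8064, z_{0.71} = 0.5534.
σ = (4.977 − 3.614)/(0.5534 − (-0.8064)) = 1.002.
μ = 3.614 − (-0.8064)·1.002 = 4.422.
E[T] = exp(μ + σ²/2) = exp(4.422 + 0.5024) = 138 ng/mL.

E[T] ≈ 138 ng/mL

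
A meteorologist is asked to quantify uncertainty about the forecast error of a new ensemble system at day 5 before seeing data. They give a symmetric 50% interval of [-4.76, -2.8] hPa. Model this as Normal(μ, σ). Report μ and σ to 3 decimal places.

μ = -3.780, σ = 1.453

A symmetric 50% interval runs μ ± z·σ with z = 0.6745.
Half-width = 0.98, so σ = 0.98/0.6745 = 1.453.
μ is the interval midpoint, -3.780.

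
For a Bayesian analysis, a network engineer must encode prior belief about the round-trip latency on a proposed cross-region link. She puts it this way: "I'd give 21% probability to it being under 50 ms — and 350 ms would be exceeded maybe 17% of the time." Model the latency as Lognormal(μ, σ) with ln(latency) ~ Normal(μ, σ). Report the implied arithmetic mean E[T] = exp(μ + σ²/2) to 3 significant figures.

E[T] ≈ 225 ms

If T ~ Lognormal(μ,σ) then ln T ~ Normal(μ,σ), so the p-quantile of ln T is μ + z_p·σ.
ln(50) = 3.912 and ln(350) = 5.858; z_{0.21} = -0.8064, z_{0.83} = 0.9542.
σ = (5.858 − 3.912)/(0.9542 − (-0.8064)) = 1.105.
μ = 3.912 − (-0.8064)·1.105 = 4.803.
E[T] = exp(μ + σ²/2) = exp(4.803 + 0.6108) = 225 ms.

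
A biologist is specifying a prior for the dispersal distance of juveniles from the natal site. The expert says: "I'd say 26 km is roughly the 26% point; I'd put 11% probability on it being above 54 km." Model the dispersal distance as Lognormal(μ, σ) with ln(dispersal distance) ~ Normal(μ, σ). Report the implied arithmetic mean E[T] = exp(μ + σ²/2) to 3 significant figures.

E[T] ≈ 36.1 km

If T ~ Lognormal(μ,σ) then ln T ~ Normal(μ,σ), so the p-quantile of ln T is μ + z_p·σ.
ln(26) = 3.258 and ln(54) = 3.989; z_{0.26} = -0.6433, z_{0.89} = 1.227.
σ = (3.989 − 3.258)/(1.227 − (-0.6433)) = 0.391.
μ = 3.258 − (-0.6433)·0.391 = 3.510.
E[T] = exp(μ + σ²/2) = exp(3.510 + 0.0764) = 36.1 km.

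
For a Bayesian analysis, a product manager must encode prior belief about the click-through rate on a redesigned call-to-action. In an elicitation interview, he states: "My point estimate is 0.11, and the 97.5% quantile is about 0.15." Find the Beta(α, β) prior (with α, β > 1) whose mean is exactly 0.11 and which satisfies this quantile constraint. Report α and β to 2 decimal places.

With mean 0.11 fixed, write α = 0.11s, β = 0.89s where s = α+β.
Need P(θ < 0.15) = 0.975 under Beta(0.11s, 0.89s). Normal approximation: (q−m)/√(m(1−m)/s) ≈ z_{0.975} = 1.96, so s ≈ 0.11·0.89·(1.96)²/(0.15−0.11)² = 235.0.
At s = 235.0: P(θ<0.15) ≈ 0.967. Adjusting to match 0.975 gives s ≈ 268.49.
So α = 0.11·268.49 ≈ 29.53, β = 0.89·268.49 ≈ 238.95.

α ≈ 29.53, β ≈ 238.95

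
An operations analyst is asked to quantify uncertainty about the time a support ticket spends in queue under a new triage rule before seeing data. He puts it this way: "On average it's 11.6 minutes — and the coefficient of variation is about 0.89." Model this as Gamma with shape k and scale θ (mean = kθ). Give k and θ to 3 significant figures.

For Gamma(k, scale θ): mean = kθ, variance = kθ², so CV = 1/√k.
CV = 0.89, hence k = 1/CV² = 1.26.
Then θ = mean/k = 11.6/1.26 = 9.19.

k ≈ 1.26, θ ≈ 9.19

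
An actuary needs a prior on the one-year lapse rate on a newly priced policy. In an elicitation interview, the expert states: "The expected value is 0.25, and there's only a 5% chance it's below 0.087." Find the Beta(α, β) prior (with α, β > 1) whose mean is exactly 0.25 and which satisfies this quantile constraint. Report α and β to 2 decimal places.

α ≈ 3.42, β ≈ 10.26

With mean 0.25 fixed, write α = 0.25s, β = 0.75s where s = α+β.
Need P(θ < 0.087) = 0.05 under Beta(0.25s, 0.75s). Normal approximation: (q−m)/√(m(1−m)/s) ≈ z_{0.05} = -1.64, so s ≈ 0.25·0.75·(-1.64)²/(0.087−0.25)² = 19.1.
At s = 19.1: P(θ<0.087) ≈ 0.023. Adjusting to match 0.05 gives s ≈ 13.67.
So α = 0.25·13.67 ≈ 3.42, β = 0.75·13.67 ≈ 10.26.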